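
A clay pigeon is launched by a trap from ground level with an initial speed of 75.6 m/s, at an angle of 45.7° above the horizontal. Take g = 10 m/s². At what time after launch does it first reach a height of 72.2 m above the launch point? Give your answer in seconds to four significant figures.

vₓ = 75.60 cos 45.7° = 52.80 m/s; v_y0 = 75.60 sin 45.7° = 54.11 m/s.
Height y(t) = 54.11 t − 5.000 t² = 72.2 gives 5.000 t² − 54.11 t + 72.2 = 0.
t = [54.11 ± √(54.11² − 2·10.0·72.2)] / 10.0 = (54.11 ± 38.52) / 10.0, so t = 1.559 s or t = 9.262 s.
The first (ascending) time is 1.559 s.

1.559 s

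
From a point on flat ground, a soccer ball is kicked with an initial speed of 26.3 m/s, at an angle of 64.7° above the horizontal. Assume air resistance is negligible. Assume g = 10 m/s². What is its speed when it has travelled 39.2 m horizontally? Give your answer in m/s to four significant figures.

15.80 m/s

Horizontal component vₓ = 26.30 cos 64.7° = 11.24 m/s; vertical v_y0 = 26.30 sin 64.7° = 23.78 m/s.
x = vₓ t ⇒ t = 39.2/11.24 = 3.488 s.
Vertical velocity there: v_y = v_y0 − g t = 23.78 − 10.0 × 3.488 = −11.10 m/s.
Speed: √(vₓ² + v_y²) = √(11.24² + 11.10²) = 15.80 m/s.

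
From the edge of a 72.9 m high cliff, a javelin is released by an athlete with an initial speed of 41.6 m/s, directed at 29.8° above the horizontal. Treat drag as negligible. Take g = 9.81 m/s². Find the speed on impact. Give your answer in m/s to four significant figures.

56.22 m/s

Resolve: vₓ = 41.60 cos 29.8° = 36.10 m/s and v_y0 = 41.60 sin 29.8° = 20.67 m/s.
With up positive and y = 0 at the ground: y(t) = 72.9 + (20.67) t − 4.905 t². Setting y = 0 and taking the positive root: t = [20.67 + √(20.67² + 2·9.81·72.9)] / 9.81 = (20.67 + 43.10) / 9.81 = 6.501 s.
Vertical velocity at impact: v_y = v_y0 − g t = 20.67 − 9.81 × 6.501 = −43.10 m/s.
Speed: |v| = √(vₓ² + v_y²) = √(36.10² + 43.10²) = 56.22 m/s.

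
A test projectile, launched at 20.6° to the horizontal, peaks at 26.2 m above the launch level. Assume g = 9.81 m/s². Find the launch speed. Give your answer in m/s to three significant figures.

64.4 m/s

At the peak v_y = 0, so v_y0 = √(2gH) = √(2 × 9.81 × 26.2) = 22.67 m/s.
v_y0 = v₀ sin θ ⇒ v₀ = 22.67 / sin 20.6° = 64.44 m/s.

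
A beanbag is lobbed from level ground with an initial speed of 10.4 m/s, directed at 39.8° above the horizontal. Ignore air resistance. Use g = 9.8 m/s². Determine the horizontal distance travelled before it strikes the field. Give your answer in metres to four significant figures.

10.86 m

Components: vₓ = 10.40 cos 39.8° = 7.990 m/s, v_y0 = 10.40 sin 39.8° = 6.657 m/s.
Flight time T = 2 v_y0 / g = 1.359 s.
Range: R = vₓ T = 7.990 × 1.359 = 10.86 m.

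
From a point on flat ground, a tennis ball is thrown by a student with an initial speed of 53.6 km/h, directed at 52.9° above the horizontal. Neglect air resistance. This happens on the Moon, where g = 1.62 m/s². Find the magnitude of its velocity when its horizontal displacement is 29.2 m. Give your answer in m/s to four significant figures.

Convert: 53.6 km/h = 53.6/3.6 = 14.89 m/s.
Horizontal component vₓ = 14.89 cos 52.9° = 8.981 m/s; vertical v_y0 = 14.89 sin 52.9° = 11.88 m/s.
Time to reach x = 29.2 m: t = x/vₓ = 29.2/8.981 = 3.251 s.
Vertical velocity there: v_y = v_y0 − g t = 11.88 − 1.62 × 3.251 = 6.608 m/s.
Speed: √(vₓ² + v_y²) = √(8.981² + 6.608²) = 11.15 m/s.

11.15 m/s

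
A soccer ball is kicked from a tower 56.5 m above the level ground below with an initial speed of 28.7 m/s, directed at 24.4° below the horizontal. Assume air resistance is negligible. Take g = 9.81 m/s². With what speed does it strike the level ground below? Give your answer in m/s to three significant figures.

44.0 m/s

Components: vₓ = 28.70 cos 24.4° = 26.14 m/s, v_y0 = −11.86 m/s (downward).
Vertical motion (up positive, ground at y = 0): 4.905 t² − (−11.86) t − 56.5 = 0, so t = (−11.86 + √(11.86² + 2·9.81·56.5)) / 9.81 = (−11.86 + 35.34) / 9.81 = 2.394 s.
Vertical velocity at impact: v_y = v_y0 − g t = −11.86 − 9.81 × 2.394 = −35.34 m/s.
Speed: |v| = √(vₓ² + v_y²) = √(26.14² + 35.34²) = 43.96 m/s.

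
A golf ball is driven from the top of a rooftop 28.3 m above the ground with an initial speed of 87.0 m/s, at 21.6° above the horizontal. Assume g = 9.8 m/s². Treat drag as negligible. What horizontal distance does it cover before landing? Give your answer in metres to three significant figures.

592 m

Resolve: vₓ = 87.00 cos 21.6° = 80.89 m/s and v_y0 = 87.00 sin 21.6° = 32.03 m/s.
Vertical motion (up positive, ground at y = 0): 4.900 t² − (32.03) t − 28.3 = 0, so t = (32.03 + √(32.03² + 2·9.80·28.3)) / 9.80 = (32.03 + 39.75) / 9.80 = 7.325 s.
Horizontal distance: R = vₓ t = 80.89 × 7.325 = 592.5 m.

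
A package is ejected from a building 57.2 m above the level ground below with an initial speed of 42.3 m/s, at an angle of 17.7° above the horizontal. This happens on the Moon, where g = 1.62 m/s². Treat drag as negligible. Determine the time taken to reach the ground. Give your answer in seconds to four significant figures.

vₓ = 42.30 cos 17.7° = 40.30 m/s; v_y0 = 42.30 sin 17.7° = 12.86 m/s.
With up positive and y = 0 at the ground: y(t) = 57.2 + (12.86) t − 0.8100 t². Setting y = 0 and taking the positive root: t = [12.86 + √(12.86² + 2·1.62·57.2)] / 1.62 = (12.86 + 18.73) / 1.62 = 19.50 s.

19.50 s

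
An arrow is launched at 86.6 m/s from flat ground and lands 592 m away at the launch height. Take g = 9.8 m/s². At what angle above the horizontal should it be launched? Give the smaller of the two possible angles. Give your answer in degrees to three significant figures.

R = v₀² sin 2θ / g gives sin 2θ = gR/v₀² = 9.80·592/86.6² = 0.7736.
2θ = 50.68° or 180° − 50.68° = 129.3°, so θ = 25.34° or 64.66°.
The smaller angle is 25.34°.

25.3°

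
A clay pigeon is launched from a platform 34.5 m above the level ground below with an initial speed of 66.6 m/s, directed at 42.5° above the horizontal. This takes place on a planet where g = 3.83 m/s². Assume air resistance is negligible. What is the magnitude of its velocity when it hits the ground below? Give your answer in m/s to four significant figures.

Components: vₓ = 66.60 cos 42.5° = 49.10 m/s, v_y0 = 66.60 sin 42.5° = 44.99 m/s.
Vertical motion (up positive, ground at y = 0): 1.915 t² − (44.99) t − 34.5 = 0, so t = (44.99 + √(44.99² + 2·3.83·34.5)) / 3.83 = (44.99 + 47.84) / 3.83 = 24.24 s.
Vertical velocity at impact: v_y = v_y0 − g t = 44.99 − 3.83 × 24.24 = −47.84 m/s.
Speed: |v| = √(vₓ² + v_y²) = √(49.10² + 47.84²) = 68.56 m/s.

68.56 m/s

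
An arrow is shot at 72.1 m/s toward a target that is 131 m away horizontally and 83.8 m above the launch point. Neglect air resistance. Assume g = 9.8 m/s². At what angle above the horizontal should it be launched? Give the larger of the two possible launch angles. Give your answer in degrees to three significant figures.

Trajectory: y = x tanθ − g x² (1 + tan²θ)/(2v₀²). With x = 131, y = 83.8, v₀ = 72.1, g = 9.80:
16.18 tan²θ − 131 tanθ + (99.98) = 0.
tanθ = [131 ± √(131² − 4 × 16.18 × (99.98))] / (2 × 16.18) = (131 ± 103.4) / 32.35, giving tanθ = 0.8530 or 7.245.
θ = 40.47° or 82.14°; the larger is 82.14°.

82.1°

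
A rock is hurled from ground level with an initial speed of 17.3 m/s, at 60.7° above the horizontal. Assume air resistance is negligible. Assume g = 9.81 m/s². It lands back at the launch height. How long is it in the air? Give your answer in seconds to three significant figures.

Components: vₓ = 17.30 cos 60.7° = 8.466 m/s, v_y0 = 17.30 sin 60.7° = 15.09 m/s.
It returns to y = 0 when t = 2 v_y0 / g = 2(15.09)/9.81 = 3.076 s.

3.08 s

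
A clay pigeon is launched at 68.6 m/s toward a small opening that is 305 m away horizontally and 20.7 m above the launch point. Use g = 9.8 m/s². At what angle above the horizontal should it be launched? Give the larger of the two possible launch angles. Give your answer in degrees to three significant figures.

Trajectory: y = x tanθ − g x² (1 + tan²θ)/(2v₀²). With x = 305, y = 20.7, v₀ = 68.6, g = 9.80:
96.86 tan²θ − 305 tanθ + (117.6) = 0.
tanθ = [305 ± √(305² − 4 × 96.86 × (117.6))] / (2 × 96.86) = (305 ± 217.9) / 193.7, giving tanθ = 0.4497 or 2.699.
θ = 24.21° or 69.67°; the larger is 69.67°.

69.7°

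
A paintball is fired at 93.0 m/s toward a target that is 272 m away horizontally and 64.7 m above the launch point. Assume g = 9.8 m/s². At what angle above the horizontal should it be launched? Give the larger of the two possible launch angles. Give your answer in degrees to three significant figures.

Trajectory: y = x tanθ − g x² (1 + tan²θ)/(2v₀²). With x = 272, y = 64.7, v₀ = 93.0, g = 9.80:
41.91 tan²θ − 272 tanθ + (106.6) = 0.
tanθ = [272 ± √(272² − 4 × 41.91 × (106.6))] / (2 × 41.91) = (272 ± 236.9) / 83.83, giving tanθ = 0.4190 or 6.070.
θ = 22.73° or 80.65°; the larger is 80.65°.

80.6°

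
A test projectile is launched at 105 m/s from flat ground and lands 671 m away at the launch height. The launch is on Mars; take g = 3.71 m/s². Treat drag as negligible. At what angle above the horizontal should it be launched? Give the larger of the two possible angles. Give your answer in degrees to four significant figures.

83.48°

R = v₀² sin 2θ / g gives sin 2θ = gR/v₀² = 3.71·671/105² = 0.2258.
2θ = 13.05° or 180° − 13.05° = 167.0°, so θ = 6.525° or 83.48°.
The larger angle is 83.48°.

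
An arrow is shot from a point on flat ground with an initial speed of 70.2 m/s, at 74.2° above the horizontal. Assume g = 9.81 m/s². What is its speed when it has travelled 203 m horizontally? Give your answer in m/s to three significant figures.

Components: vₓ = 70.20 cos 74.2° = 19.11 m/s, v_y0 = 70.20 sin 74.2° = 67.55 m/s.
At x = 203 m, t = x/vₓ = 203/19.11 = 10.62 s.
Vertical velocity there: v_y = v_y0 − g t = 67.55 − 9.81 × 10.62 = −36.64 m/s.
Speed: √(vₓ² + v_y²) = √(19.11² + 36.64²) = 41.32 m/s.

41.3 m/s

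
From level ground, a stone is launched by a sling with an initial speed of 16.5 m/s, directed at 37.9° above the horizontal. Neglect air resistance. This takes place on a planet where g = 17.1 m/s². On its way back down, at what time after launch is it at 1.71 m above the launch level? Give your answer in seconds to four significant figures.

Resolve: vₓ = 16.50 cos 37.9° = 13.02 m/s and v_y0 = 16.50 sin 37.9° = 10.14 m/s.
Height y(t) = 10.14 t − 8.550 t² = 1.71 gives 8.550 t² − 10.14 t + 1.71 = 0.
Quadratic formula: t = (10.14 ± √44.251) / 17.1 = (10.14 ± 6.652) / 17.1 → t = 0.2037 s or 0.9817 s.
The descending-branch root is 0.9817 s.

0.9817 s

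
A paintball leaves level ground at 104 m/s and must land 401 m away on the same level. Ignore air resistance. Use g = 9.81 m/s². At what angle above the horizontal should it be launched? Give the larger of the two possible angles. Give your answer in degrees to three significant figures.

Level-ground range R = v₀² sin(2θ)/g ⇒ sin(2θ) = gR/v₀² = 9.81 × 401 / 104² = 0.3637.
2θ = 21.33° or 180° − 21.33° = 158.7°, so θ = 10.66° or 79.34°.
The larger angle is 79.34°.

79.3°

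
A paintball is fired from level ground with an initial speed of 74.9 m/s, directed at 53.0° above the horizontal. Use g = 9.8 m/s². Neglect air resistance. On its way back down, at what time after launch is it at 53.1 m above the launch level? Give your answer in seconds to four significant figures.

11.24 s

Horizontal component vₓ = 74.90 cos 53.0° = 45.08 m/s; vertical v_y0 = 74.90 sin 53.0° = 59.82 m/s.
Height y(t) = 59.82 t − 4.900 t² = 53.1 gives 4.900 t² − 59.82 t + 53.1 = 0.
t = [59.82 ± √(59.82² − 2·9.80·53.1)] / 9.80 = (59.82 ± 50.37) / 9.80, so t = 0.9638 s or t = 11.24 s.
The descending-branch root is 11.24 s.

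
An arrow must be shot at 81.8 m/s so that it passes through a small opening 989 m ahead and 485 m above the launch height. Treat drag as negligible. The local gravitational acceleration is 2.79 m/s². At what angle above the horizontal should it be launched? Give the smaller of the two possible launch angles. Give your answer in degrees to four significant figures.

40.14°

Trajectory: y = x tanθ − g x² (1 + tan²θ)/(2v₀²). With x = 989, y = 485, v₀ = 81.8, g = 2.79:
203.9 tan²θ − 989 tanθ + (688.9) = 0.
tanθ = [989 ± √(989² − 4 × 203.9 × (688.9))] / (2 × 203.9) = (989 ± 645.1) / 407.8, giving tanθ = 0.8432 or 4.007.
θ = 40.14° or 75.99°; the smaller is 40.14°.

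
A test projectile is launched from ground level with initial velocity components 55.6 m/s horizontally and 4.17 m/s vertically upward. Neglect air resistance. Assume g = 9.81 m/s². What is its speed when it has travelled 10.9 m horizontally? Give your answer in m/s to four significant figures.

55.65 m/s

At x = 10.9 m, t = x/vₓ = 10.9/55.60 = 0.1960 s.
Vertical velocity there: v_y = v_y0 − g t = 4.170 − 9.81 × 0.1960 = 2.247 m/s.
Speed: √(vₓ² + v_y²) = √(55.60² + 2.247²) = 55.65 m/s.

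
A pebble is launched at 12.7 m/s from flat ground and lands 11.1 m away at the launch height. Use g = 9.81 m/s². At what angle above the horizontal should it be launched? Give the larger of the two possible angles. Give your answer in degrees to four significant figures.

68.77°

From R = (v₀²/g) sin 2θ: sin 2θ = 9.81 × 11.1 / 161.29 = 0.6751.
2θ = 42.46° or 180° − 42.46° = 137.5°, so θ = 21.23° or 68.77°.
The larger angle is 68.77°.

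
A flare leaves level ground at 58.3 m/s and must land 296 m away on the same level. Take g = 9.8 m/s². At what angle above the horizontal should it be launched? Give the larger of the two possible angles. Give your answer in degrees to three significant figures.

From R = (v₀²/g) sin 2θ: sin 2θ = 9.80 × 296 / 3398.9 = 0.8535.
2θ = 58.59° or 180° − 58.59° = 121.4°, so θ = 29.29° or 60.71°.
The larger angle is 60.71°.

60.7°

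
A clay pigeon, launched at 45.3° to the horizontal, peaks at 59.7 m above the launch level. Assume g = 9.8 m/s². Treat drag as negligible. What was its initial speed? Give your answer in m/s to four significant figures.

At the peak v_y = 0, so v_y0 = √(2gH) = √(2 × 9.80 × 59.7) = 34.21 m/s.
v_y0 = v₀ sin θ ⇒ v₀ = 34.21 / sin 45.3° = 48.12 m/s.

48.12 m/s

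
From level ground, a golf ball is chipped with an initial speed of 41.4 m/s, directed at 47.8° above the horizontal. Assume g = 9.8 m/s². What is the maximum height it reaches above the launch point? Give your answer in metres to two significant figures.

48 m

Resolve: vₓ = 41.40 cos 47.8° = 27.81 m/s and v_y0 = 41.40 sin 47.8° = 30.67 m/s.
Maximum height: H = v_y0² / (2g) = 30.67² / (2 × 9.80) = 47.99 m.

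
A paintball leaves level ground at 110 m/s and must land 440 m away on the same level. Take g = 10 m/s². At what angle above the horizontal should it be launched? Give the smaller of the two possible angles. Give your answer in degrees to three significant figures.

Level-ground range R = v₀² sin(2θ)/g ⇒ sin(2θ) = gR/v₀² = 10.0 × 440 / 110² = 0.3636.
2θ = 21.32° or 180° − 21.32° = 158.7°, so θ = 10.66° or 79.34°.
The smaller angle is 10.66°.

10.7°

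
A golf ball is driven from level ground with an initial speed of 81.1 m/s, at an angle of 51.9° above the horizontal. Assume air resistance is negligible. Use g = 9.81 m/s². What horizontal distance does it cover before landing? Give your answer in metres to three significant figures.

651 m

vₓ = 81.10 cos 51.9° = 50.04 m/s; v_y0 = 81.10 sin 51.9° = 63.82 m/s.
Flight time T = 2 v_y0 / g = 13.01 s.
Horizontal distance R = vₓ T = 50.04 × 13.01 = 651.1 m.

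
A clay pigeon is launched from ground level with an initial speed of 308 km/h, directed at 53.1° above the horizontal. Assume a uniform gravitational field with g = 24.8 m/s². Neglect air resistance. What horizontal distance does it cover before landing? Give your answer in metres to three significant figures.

283 m

Convert: 308 km/h = 308/3.6 = 85.56 m/s.
Resolve: vₓ = 85.56 cos 53.1° = 51.37 m/s and v_y0 = 85.56 sin 53.1° = 68.42 m/s.
Flight time T = 2 v_y0 / g = 5.518 s.
Horizontal distance R = vₓ T = 51.37 × 5.518 = 283.4 m.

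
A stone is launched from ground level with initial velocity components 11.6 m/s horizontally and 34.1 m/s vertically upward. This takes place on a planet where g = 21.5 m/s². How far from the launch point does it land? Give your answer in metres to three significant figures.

Flight time T = 2 v_y0 / g = 3.172 s.
Horizontal distance R = vₓ T = 11.60 × 3.172 = 36.80 m.

36.8 m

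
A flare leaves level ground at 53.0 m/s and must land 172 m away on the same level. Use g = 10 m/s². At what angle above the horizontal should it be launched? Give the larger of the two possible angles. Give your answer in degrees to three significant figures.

Level-ground range R = v₀² sin(2θ)/g ⇒ sin(2θ) = gR/v₀² = 10.0 × 172 / 53.0² = 0.6123.
2θ = 37.76° or 180° − 37.76° = 142.2°, so θ = 18.88° or 71.12°.
The larger angle is 71.12°.

71.1°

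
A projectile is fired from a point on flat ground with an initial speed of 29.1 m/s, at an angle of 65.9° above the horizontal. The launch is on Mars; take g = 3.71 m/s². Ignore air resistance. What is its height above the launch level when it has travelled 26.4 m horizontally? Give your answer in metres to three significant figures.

49.9 m

vₓ = 29.10 cos 65.9° = 11.88 m/s; v_y0 = 29.10 sin 65.9° = 26.56 m/s.
Time to reach x = 26.4 m: t = x/vₓ = 26.4/11.88 = 2.222 s.
Height: y = v_y0 t − ½ g t² = 26.56 × 2.222 − 1.855 × 2.222² = 59.02 − 9.157 = 49.86 m.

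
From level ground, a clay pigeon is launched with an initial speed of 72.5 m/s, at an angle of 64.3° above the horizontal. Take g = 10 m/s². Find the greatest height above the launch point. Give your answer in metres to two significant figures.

vₓ = 72.50 cos 64.3° = 31.44 m/s; v_y0 = 72.50 sin 64.3° = 65.33 m/s.
At the apex v_y = 0, so H = v_y0²/(2g) = 65.33²/20.00 = 213.4 m.

210 m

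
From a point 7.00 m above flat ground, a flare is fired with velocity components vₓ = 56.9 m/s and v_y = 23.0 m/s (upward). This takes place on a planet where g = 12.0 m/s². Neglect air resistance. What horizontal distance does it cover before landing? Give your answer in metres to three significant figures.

With up positive and y = 0 at the ground: y(t) = 7.00 + (23.00) t − 6.000 t². Setting y = 0 and taking the positive root: t = [23.00 + √(23.00² + 2·12.0·7.00)] / 12.0 = (23.00 + 26.40) / 12.0 = 4.117 s.
Horizontal distance: R = vₓ t = 56.90 × 4.117 = 234.2 m.

234 m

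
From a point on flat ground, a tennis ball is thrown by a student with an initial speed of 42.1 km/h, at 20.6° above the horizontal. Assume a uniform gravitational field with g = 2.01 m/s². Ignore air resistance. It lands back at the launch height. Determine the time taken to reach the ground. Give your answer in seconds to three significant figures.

Convert: 42.1 km/h = 42.1/3.6 = 11.69 m/s.
Resolve: vₓ = 11.69 cos 20.6° = 10.95 m/s and v_y0 = 11.69 sin 20.6° = 4.115 m/s.
It returns to y = 0 when t = 2 v_y0 / g = 2(4.115)/2.01 = 4.094 s.

4.09 s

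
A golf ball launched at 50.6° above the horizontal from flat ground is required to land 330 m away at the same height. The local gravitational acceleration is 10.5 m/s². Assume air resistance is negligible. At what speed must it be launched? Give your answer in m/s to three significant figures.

On level ground R = v₀² sin 2θ / g ⇒ v₀ = √(gR / sin 2θ).
v₀ = √(10.5 × 330 / sin 101.2°) = √(3465 / 0.9810) = √3532.3 = 59.43 m/s.

59.4 m/s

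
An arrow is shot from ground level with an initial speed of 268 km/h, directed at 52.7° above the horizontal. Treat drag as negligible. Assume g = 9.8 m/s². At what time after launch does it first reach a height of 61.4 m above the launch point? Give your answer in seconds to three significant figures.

1.15 s

Convert: 268 km/h = 268/3.6 = 74.44 m/s.
Components: vₓ = 74.44 cos 52.7° = 45.11 m/s, v_y0 = 74.44 sin 52.7° = 59.22 m/s.
Set y = v_y0 t − ½ g t² = 61.4: 4.900 t² − 59.22 t + 61.4 = 0.
t = [59.22 ± √(59.22² − 2·9.80·61.4)] / 9.80 = (59.22 ± 47.99) / 9.80, so t = 1.145 s or t = 10.94 s.
The first (ascending) time is 1.145 s.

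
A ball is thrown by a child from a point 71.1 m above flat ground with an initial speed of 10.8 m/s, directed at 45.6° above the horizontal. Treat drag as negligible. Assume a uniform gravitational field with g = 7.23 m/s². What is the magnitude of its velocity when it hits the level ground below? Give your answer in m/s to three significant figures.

33.8 m/s

vₓ = 10.80 cos 45.6° = 7.556 m/s; v_y0 = 10.80 sin 45.6° = 7.716 m/s.
Vertical motion (up positive, ground at y = 0): 3.615 t² − (7.716) t − 71.1 = 0, so t = (7.716 + √(7.716² + 2·7.23·71.1)) / 7.23 = (7.716 + 32.98) / 7.23 = 5.629 s.
Vertical velocity at impact: v_y = v_y0 − g t = 7.716 − 7.23 × 5.629 = −32.98 m/s.
Speed: |v| = √(vₓ² + v_y²) = √(7.556² + 32.98²) = 33.83 m/s.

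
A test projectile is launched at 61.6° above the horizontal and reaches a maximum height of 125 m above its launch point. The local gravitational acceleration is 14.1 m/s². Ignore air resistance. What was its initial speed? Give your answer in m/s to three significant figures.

67.5 m/s

At the peak v_y = 0, so v_y0 = √(2gH) = √(2 × 14.1 × 125) = 59.37 m/s.
v_y0 = v₀ sin θ ⇒ v₀ = 59.37 / sin 61.6° = 67.49 m/s.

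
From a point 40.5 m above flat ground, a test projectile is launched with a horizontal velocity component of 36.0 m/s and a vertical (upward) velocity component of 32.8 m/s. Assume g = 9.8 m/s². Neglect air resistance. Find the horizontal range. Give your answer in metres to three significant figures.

With up positive and y = 0 at the ground: y(t) = 40.5 + (32.80) t − 4.900 t². Setting y = 0 and taking the positive root: t = [32.80 + √(32.80² + 2·9.80·40.5)] / 9.80 = (32.80 + 43.24) / 9.80 = 7.759 s.
Horizontal distance: R = vₓ t = 36.00 × 7.759 = 279.3 m.

279 m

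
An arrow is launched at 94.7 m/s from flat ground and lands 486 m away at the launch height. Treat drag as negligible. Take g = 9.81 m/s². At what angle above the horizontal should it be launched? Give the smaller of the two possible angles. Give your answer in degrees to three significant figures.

16.1°

Level-ground range R = v₀² sin(2θ)/g ⇒ sin(2θ) = gR/v₀² = 9.81 × 486 / 94.7² = 0.5316.
2θ = 32.12° or 180° − 32.12° = 147.9°, so θ = 16.06° or 73.94°.
The smaller angle is 16.06°.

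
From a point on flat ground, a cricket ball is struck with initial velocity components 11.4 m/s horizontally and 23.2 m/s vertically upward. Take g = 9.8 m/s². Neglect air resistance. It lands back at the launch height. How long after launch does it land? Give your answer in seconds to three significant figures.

4.73 s

Landing at launch height ⇒ T = 2 v_y0 / g = 2 × 23.20 / 9.80 = 4.735 s.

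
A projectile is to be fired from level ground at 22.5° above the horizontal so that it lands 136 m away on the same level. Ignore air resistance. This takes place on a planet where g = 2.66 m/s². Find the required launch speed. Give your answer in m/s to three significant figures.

Level-ground range: R = v₀² sin(2θ)/g, so v₀ = √(gR / sin 2θ).
v₀ = √(2.66 × 136 / sin 45.00°) = √(361.8 / 0.7071) = √511.61 = 22.62 m/s.

22.6 m/s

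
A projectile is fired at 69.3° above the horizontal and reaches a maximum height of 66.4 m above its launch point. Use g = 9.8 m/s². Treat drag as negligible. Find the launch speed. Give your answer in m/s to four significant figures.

At the peak v_y = 0, so v_y0 = √(2gH) = √(2 × 9.80 × 66.4) = 36.08 m/s.
v_y0 = v₀ sin θ ⇒ v₀ = 36.08 / sin 69.3° = 38.57 m/s.

38.57 m/s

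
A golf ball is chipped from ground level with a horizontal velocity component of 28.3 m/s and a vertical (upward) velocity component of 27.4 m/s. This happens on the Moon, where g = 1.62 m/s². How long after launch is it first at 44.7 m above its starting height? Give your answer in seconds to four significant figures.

1.719 s

Require v_y0 t − ½ g t² = 44.7, i.e. 0.8100 t² − 27.40 t + 44.7 = 0.
t = [27.40 ± √(27.40² − 2·1.62·44.7)] / 1.62 = (27.40 ± 24.62) / 1.62, so t = 1.719 s or t = 32.11 s.
The first (ascending) time is 1.719 s.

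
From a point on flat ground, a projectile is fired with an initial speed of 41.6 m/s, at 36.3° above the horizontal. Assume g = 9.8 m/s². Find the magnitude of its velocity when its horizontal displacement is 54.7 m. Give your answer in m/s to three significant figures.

34.6 m/s

Components: vₓ = 41.60 cos 36.3° = 33.53 m/s, v_y0 = 41.60 sin 36.3° = 24.63 m/s.
Time to reach x = 54.7 m: t = x/vₓ = 54.7/33.53 = 1.632 s.
Vertical velocity there: v_y = v_y0 − g t = 24.63 − 9.80 × 1.632 = 8.639 m/s.
Speed: √(vₓ² + v_y²) = √(33.53² + 8.639²) = 34.62 m/s.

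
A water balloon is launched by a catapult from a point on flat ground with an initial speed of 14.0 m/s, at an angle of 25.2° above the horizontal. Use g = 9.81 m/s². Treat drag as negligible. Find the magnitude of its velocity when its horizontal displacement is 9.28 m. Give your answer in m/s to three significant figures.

12.7 m/s

vₓ = 14.00 cos 25.2° = 12.67 m/s; v_y0 = 14.00 sin 25.2° = 5.961 m/s.
x = vₓ t ⇒ t = 9.28/12.67 = 0.7326 s.
Vertical velocity there: v_y = v_y0 − g t = 5.961 − 9.81 × 0.7326 = −1.226 m/s.
Speed: √(vₓ² + v_y²) = √(12.67² + 1.226²) = 12.73 m/s.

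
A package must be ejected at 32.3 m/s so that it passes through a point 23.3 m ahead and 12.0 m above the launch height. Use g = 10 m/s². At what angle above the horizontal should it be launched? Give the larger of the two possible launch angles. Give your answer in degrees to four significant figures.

Trajectory: y = x tanθ − g x² (1 + tan²θ)/(2v₀²). With x = 23.3, y = 12.0, v₀ = 32.3, g = 10.0:
2.602 tan²θ − 23.3 tanθ + (14.60) = 0.
tanθ = [23.3 ± √(23.3² − 4 × 2.602 × (14.60))] / (2 × 2.602) = (23.3 ± 19.77) / 5.204, giving tanθ = 0.6780 or 8.277.
θ = 34.14° or 83.11°; the larger is 83.11°.

83.11°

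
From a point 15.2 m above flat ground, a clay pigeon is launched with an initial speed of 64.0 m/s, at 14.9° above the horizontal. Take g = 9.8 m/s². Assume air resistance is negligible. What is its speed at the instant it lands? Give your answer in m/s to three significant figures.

66.3 m/s

Horizontal component vₓ = 64.00 cos 14.9° = 61.85 m/s; vertical v_y0 = 64.00 sin 14.9° = 16.46 m/s.
With up positive and y = 0 at the ground: y(t) = 15.2 + (16.46) t − 4.900 t². Setting y = 0 and taking the positive root: t = [16.46 + √(16.46² + 2·9.80·15.2)] / 9.80 = (16.46 + 23.85) / 9.80 = 4.113 s.
Vertical velocity at impact: v_y = v_y0 − g t = 16.46 − 9.80 × 4.113 = −23.85 m/s.
Speed: |v| = √(vₓ² + v_y²) = √(61.85² + 23.85²) = 66.29 m/s.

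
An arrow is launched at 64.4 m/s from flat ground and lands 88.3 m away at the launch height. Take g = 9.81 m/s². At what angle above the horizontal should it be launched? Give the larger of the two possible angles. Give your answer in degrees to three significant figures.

Level-ground range R = v₀² sin(2θ)/g ⇒ sin(2θ) = gR/v₀² = 9.81 × 88.3 / 64.4² = 0.2089.
2θ = 12.06° or 180° − 12.06° = 167.9°, so θ = 6.028° or 83.97°.
The larger angle is 83.97°.

84.0°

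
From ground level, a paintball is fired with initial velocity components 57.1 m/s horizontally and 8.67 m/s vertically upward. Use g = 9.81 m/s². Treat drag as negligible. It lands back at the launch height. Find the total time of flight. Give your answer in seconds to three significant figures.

1.77 s

Time of flight on level ground: T = 2 v_y0 / g = 2 × 8.670 / 9.81 = 1.768 s.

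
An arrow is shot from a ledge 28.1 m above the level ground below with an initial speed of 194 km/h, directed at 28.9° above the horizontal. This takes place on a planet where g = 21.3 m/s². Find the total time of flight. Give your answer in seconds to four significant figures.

3.256 s

Convert: 194 km/h = 194/3.6 = 53.89 m/s.
Components: vₓ = 53.89 cos 28.9° = 47.18 m/s, v_y0 = 53.89 sin 28.9° = 26.04 m/s.
Vertical motion (up positive, ground at y = 0): 10.65 t² − (26.04) t − 28.1 = 0, so t = (26.04 + √(26.04² + 2·21.3·28.1)) / 21.3 = (26.04 + 43.31) / 21.3 = 3.256 s.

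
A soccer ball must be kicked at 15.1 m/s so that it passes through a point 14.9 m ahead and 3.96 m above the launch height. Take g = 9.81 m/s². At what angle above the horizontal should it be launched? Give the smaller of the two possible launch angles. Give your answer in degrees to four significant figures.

38.05°

Trajectory: y = x tanθ − g x² (1 + tan²θ)/(2v₀²). With x = 14.9, y = 3.96, v₀ = 15.1, g = 9.81:
4.776 tan²θ − 14.9 tanθ + (8.736) = 0.
tanθ = [14.9 ± √(14.9² − 4 × 4.776 × (8.736))] / (2 × 4.776) = (14.9 ± 7.424) / 9.552, giving tanθ = 0.7826 or 2.337.
θ = 38.05° or 66.84°; the smaller is 38.05°.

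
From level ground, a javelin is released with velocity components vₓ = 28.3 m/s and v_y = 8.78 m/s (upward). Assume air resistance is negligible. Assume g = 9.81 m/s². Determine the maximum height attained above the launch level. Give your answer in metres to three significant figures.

Maximum height: H = v_y0² / (2g) = 8.780² / (2 × 9.81) = 3.929 m.

3.93 m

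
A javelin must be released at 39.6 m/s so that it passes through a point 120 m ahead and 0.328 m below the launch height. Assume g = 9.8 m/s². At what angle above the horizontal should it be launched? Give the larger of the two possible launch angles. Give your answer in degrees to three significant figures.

Trajectory: y = x tanθ − g x² (1 + tan²θ)/(2v₀²). With x = 120, y = −0.328, v₀ = 39.6, g = 9.80:
45.00 tan²θ − 120 tanθ + (44.67) = 0.
tanθ = [120 ± √(120² − 4 × 45.00 × (44.67))] / (2 × 45.00) = (120 ± 79.75) / 89.99, giving tanθ = 0.4472 or 2.220.
θ = 24.10° or 65.75°; the larger is 65.75°.

65.7°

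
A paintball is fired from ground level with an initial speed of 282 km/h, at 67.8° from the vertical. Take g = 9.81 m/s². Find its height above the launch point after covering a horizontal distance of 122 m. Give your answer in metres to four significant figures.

Convert: 282 km/h = 282/3.6 = 78.33 m/s.
Resolve: vₓ = 78.33 sin 67.8° = 72.53 m/s and v_y0 = 78.33 cos 67.8° = 29.60 m/s.
At x = 122 m, t = x/vₓ = 122/72.53 = 1.682 s.
Height: y = v_y0 t − ½ g t² = 29.60 × 1.682 − 4.905 × 1.682² = 49.79 − 13.88 = 35.91 m.

35.91 m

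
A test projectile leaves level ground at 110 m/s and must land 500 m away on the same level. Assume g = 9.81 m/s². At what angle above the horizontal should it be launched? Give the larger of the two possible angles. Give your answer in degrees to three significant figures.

78.0°

R = v₀² sin 2θ / g gives sin 2θ = gR/v₀² = 9.81·500/110² = 0.4054.
2θ = 23.91° or 180° − 23.91° = 156.1°, so θ = 11.96° or 78.04°.
The larger angle is 78.04°.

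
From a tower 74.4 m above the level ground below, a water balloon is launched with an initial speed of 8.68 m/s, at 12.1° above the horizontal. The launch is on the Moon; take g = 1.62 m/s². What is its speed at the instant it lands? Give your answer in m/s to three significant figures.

17.8 m/s

Resolve: vₓ = 8.680 cos 12.1° = 8.487 m/s and v_y0 = 8.680 sin 12.1° = 1.819 m/s.
With up positive and y = 0 at the ground: y(t) = 74.4 + (1.819) t − 0.8100 t². Setting y = 0 and taking the positive root: t = [1.819 + √(1.819² + 2·1.62·74.4)] / 1.62 = (1.819 + 15.63) / 1.62 = 10.77 s.
Vertical velocity at impact: v_y = v_y0 − g t = 1.819 − 1.62 × 10.77 = −15.63 m/s.
Speed: |v| = √(vₓ² + v_y²) = √(8.487² + 15.63²) = 17.79 m/s.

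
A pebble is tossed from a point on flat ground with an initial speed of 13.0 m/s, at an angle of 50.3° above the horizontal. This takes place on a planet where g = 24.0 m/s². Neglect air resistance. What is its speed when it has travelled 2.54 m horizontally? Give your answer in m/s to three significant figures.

Resolve: vₓ = 13.00 cos 50.3° = 8.304 m/s and v_y0 = 13.00 sin 50.3° = 10.00 m/s.
x = vₓ t ⇒ t = 2.54/8.304 = 0.3059 s.
Vertical velocity there: v_y = v_y0 − g t = 10.00 − 24.0 × 0.3059 = 2.661 m/s.
Speed: √(vₓ² + v_y²) = √(8.304² + 2.661²) = 8.720 m/s.

8.72 m/s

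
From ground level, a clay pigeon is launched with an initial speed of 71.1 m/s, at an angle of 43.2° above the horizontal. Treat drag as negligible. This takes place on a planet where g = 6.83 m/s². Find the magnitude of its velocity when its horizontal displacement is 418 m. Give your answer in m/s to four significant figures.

vₓ = 71.10 cos 43.2° = 51.83 m/s; v_y0 = 71.10 sin 43.2° = 48.67 m/s.
Time to reach x = 418 m: t = x/vₓ = 418/51.83 = 8.065 s.
Vertical velocity there: v_y = v_y0 − g t = 48.67 − 6.83 × 8.065 = −6.412 m/s.
Speed: √(vₓ² + v_y²) = √(51.83² + 6.412²) = 52.22 m/s.

52.22 m/s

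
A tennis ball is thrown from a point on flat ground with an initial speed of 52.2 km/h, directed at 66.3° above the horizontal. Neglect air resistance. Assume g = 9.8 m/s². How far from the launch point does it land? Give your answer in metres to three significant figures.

Convert: 52.2 km/h = 52.2/3.6 = 14.50 m/s.
vₓ = 14.50 cos 66.3° = 5.828 m/s; v_y0 = 14.50 sin 66.3° = 13.28 m/s.
Flight time T = 2 v_y0 / g = 2.710 s.
Horizontal distance R = vₓ T = 5.828 × 2.710 = 15.79 m.

15.8 m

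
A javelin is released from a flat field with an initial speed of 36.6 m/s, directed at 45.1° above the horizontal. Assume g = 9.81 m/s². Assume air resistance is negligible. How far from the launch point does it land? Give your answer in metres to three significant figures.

Resolve: vₓ = 36.60 cos 45.1° = 25.83 m/s and v_y0 = 36.60 sin 45.1° = 25.93 m/s.
Flight time T = 2 v_y0 / g = 5.285 s.
Range: R = vₓ T = 25.83 × 5.285 = 136.5 m.

137 m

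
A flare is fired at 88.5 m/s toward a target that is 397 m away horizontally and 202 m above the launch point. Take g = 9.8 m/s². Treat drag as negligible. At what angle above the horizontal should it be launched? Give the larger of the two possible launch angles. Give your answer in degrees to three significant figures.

Trajectory: y = x tanθ − g x² (1 + tan²θ)/(2v₀²). With x = 397, y = 202, v₀ = 88.5, g = 9.80:
98.60 tan²θ − 397 tanθ + (300.6) = 0.
tanθ = [397 ± √(397² − 4 × 98.60 × (300.6))] / (2 × 98.60) = (397 ± 197.6) / 197.2, giving tanθ = 1.011 or 3.015.
θ = 45.32° or 71.65°; the larger is 71.65°.

71.7°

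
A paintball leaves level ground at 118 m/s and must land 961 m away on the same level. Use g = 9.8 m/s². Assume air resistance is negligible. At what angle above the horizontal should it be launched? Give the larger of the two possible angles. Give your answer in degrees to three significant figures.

From R = (v₀²/g) sin 2θ: sin 2θ = 9.80 × 961 / 13924 = 0.6764.
2θ = 42.56° or 180° − 42.56° = 137.4°, so θ = 21.28° or 68.72°.
The larger angle is 68.72°.

68.7°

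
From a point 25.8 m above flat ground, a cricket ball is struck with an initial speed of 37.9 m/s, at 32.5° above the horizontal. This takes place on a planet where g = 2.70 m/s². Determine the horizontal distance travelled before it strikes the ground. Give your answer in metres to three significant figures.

520 m

Horizontal component vₓ = 37.90 cos 32.5° = 31.96 m/s; vertical v_y0 = 37.90 sin 32.5° = 20.36 m/s.
The projectile lands when y = 25.8 + (20.36) t − ½·2.70·t² = 0. Positive root: t = (20.36 + √(20.36² + 2·2.70·25.8)) / 2.70 = (20.36 + 23.54) / 2.70 = 16.26 s.
Horizontal distance: R = vₓ t = 31.96 × 16.26 = 519.7 m.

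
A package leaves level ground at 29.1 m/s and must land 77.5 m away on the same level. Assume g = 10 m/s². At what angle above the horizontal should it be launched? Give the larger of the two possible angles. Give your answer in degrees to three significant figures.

From R = (v₀²/g) sin 2θ: sin 2θ = 10.0 × 77.5 / 846.81 = 0.9152.
2θ = 66.23° or 180° − 66.23° = 113.8°, so θ = 33.12° or 56.88°.
The larger angle is 56.88°.

56.9°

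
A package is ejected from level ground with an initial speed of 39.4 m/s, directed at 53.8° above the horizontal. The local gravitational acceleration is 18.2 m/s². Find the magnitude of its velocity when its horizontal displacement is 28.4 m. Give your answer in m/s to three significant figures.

25.2 m/s

Resolve: vₓ = 39.40 cos 53.8° = 23.27 m/s and v_y0 = 39.40 sin 53.8° = 31.79 m/s.
x = vₓ t ⇒ t = 28.4/23.27 = 1.220 s.
Vertical velocity there: v_y = v_y0 − g t = 31.79 − 18.2 × 1.220 = 9.582 m/s.
Speed: √(vₓ² + v_y²) = √(23.27² + 9.582²) = 25.17 m/s.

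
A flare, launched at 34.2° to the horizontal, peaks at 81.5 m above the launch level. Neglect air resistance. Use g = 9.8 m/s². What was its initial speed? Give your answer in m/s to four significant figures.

71.11 m/s

At the peak v_y = 0, so v_y0 = √(2gH) = √(2 × 9.80 × 81.5) = 39.97 m/s.
v_y0 = v₀ sin θ ⇒ v₀ = 39.97 / sin 34.2° = 71.11 m/s.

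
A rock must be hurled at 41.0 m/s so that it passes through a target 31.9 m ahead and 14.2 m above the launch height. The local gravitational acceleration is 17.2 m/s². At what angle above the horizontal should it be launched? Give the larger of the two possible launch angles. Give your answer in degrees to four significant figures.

Trajectory: y = x tanθ − g x² (1 + tan²θ)/(2v₀²). With x = 31.9, y = 14.2, v₀ = 41.0, g = 17.2:
5.206 tan²θ − 31.9 tanθ + (19.41) = 0.
tanθ = [31.9 ± √(31.9² − 4 × 5.206 × (19.41))] / (2 × 5.206) = (31.9 ± 24.77) / 10.41, giving tanθ = 0.6849 or 5.443.
θ = 34.41° or 79.59°; the larger is 79.59°.

79.59°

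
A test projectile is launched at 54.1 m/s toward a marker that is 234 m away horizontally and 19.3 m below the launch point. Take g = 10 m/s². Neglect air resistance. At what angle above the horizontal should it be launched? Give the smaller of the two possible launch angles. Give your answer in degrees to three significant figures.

20.4°

Trajectory: y = x tanθ − g x² (1 + tan²θ)/(2v₀²). With x = 234, y = −19.3, v₀ = 54.1, g = 10.0:
93.54 tan²θ − 234 tanθ + (74.24) = 0.
tanθ = [234 ± √(234² − 4 × 93.54 × (74.24))] / (2 × 93.54) = (234 ± 164.2) / 187.1, giving tanθ = 0.3728 or 2.129.
θ = 20.45° or 64.84°; the smaller is 20.45°.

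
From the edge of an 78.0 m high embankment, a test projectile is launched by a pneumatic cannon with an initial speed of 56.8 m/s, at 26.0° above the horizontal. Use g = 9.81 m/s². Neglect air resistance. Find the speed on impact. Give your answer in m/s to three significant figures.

Resolve: vₓ = 56.80 cos 26.0° = 51.05 m/s and v_y0 = 56.80 sin 26.0° = 24.90 m/s.
The projectile lands when y = 78.0 + (24.90) t − ½·9.81·t² = 0. Positive root: t = (24.90 + √(24.90² + 2·9.81·78.0)) / 9.81 = (24.90 + 46.37) / 9.81 = 7.265 s.
Vertical velocity at impact: v_y = v_y0 − g t = 24.90 − 9.81 × 7.265 = −46.37 m/s.
Speed: |v| = √(vₓ² + v_y²) = √(51.05² + 46.37²) = 68.97 m/s.

69.0 m/s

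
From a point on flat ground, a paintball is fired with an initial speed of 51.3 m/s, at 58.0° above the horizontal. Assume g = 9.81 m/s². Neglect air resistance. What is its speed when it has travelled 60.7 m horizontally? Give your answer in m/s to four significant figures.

Components: vₓ = 51.30 cos 58.0° = 27.18 m/s, v_y0 = 51.30 sin 58.0° = 43.50 m/s.
At x = 60.7 m, t = x/vₓ = 60.7/27.18 = 2.233 s.
Vertical velocity there: v_y = v_y0 − g t = 43.50 − 9.81 × 2.233 = 21.60 m/s.
Speed: √(vₓ² + v_y²) = √(27.18² + 21.60²) = 34.72 m/s.

34.72 m/s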